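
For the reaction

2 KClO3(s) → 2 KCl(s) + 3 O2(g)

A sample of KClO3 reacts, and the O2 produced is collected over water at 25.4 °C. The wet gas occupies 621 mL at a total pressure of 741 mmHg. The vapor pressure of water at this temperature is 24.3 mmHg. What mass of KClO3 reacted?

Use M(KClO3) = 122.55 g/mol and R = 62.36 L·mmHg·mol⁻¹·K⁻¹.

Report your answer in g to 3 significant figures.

P(O2) = 741 − 24.3 = 716.7 mmHg
n(O2) = PV/RT = (716.7 × 0.6210) / (62.36 × 298.55) = 0.02391 mol
n(KClO3) = (2/3) × 0.02391 = 0.01594 mol
m(KClO3) = 0.01594 × 122.55 = 1.953 g

1.95 g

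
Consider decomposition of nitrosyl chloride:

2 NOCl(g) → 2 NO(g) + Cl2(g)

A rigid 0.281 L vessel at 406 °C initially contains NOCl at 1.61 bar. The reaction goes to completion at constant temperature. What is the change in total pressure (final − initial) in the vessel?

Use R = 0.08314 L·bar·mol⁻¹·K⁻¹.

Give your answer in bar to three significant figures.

0.805 bar

Since T and V are fixed, P_final/P_initial = n_final/n_initial = 3/2.
P_final = (3/2) × 1.61 = 2.415 bar; ΔP = 2.415 − 1.61 = 0.8050 bar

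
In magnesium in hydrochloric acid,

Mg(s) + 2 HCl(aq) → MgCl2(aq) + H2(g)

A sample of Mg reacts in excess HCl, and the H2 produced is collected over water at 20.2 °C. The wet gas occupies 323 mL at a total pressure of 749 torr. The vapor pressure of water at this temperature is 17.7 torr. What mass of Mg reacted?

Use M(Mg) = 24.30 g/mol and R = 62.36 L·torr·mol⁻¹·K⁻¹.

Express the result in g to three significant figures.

0.314 g

P(H2) = 749 − 17.7 = 731.3 torr
n(H2) = PV/RT = (731.3 × 0.3230) / (62.36 × 293.35) = 0.01291 mol
n(Mg) = (1/1) × 0.01291 = 0.01291 mol
m(Mg) = 0.01291 × 24.30 = 0.3137 g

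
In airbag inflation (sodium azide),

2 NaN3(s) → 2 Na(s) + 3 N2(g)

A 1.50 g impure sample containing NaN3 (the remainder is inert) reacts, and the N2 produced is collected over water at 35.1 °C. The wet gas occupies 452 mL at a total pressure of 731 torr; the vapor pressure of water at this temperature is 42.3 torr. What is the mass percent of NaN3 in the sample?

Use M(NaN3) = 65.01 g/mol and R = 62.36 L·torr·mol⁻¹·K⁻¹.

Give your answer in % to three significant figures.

46.8 %

P(N2) = 731 − 42.3 = 688.7 torr
n(N2) = PV/RT = (688.7 × 0.4520) / (62.36 × 308.25) = 0.01619 mol
n(NaN3) = (2/3) × 0.01619 = 0.01079 mol
m(NaN3) = 0.01079 × 65.01 = 0.7015 g
%NaN3 = 0.7015 / 1.50 × 100 = 46.77%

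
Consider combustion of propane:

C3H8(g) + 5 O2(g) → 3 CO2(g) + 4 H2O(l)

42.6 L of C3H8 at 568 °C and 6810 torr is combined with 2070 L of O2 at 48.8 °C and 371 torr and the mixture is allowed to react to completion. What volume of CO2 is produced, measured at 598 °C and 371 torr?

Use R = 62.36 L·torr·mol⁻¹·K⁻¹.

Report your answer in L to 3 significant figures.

n(C3H8) = PV/RT = (6810 × 42.6) / (62.36 × 841.15) = 5.531 mol
n(O2) = PV/RT = (371 × 2070) / (62.36 × 321.95) = 38.25 mol
For 5.531 mol C3H8, stoichiometry requires (5/1) × 5.531 = 27.65 mol O2; 38.25 mol is available, so C3H8 is limiting.
n(CO2) = (3/1) × 5.531 = 16.59 mol
V(CO2) = nRT/P = 16.59 × 62.36 × 871.15 / 371 = 2429 L

2430 L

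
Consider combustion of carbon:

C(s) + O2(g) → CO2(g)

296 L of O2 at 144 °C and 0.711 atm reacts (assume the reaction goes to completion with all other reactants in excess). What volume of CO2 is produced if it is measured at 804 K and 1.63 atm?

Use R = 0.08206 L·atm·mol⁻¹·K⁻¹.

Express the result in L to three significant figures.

249 L

n(O2) = PV/RT = (0.711 × 296) / (0.08206 × 417.15) = 6.148 mol
n(CO2) = (1/1) × 6.148 = 6.148 mol
V = nRT/P = 6.148 × 0.08206 × 804 / 1.63 = 248.8 L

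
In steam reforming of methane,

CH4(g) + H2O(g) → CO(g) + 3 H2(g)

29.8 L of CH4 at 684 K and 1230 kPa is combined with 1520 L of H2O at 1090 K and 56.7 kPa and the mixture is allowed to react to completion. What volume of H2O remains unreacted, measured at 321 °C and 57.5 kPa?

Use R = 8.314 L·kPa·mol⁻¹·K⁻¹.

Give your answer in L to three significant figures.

263 L

n(CH4) = PV/RT = (1230 × 29.8) / (8.314 × 684) = 6.445 mol
n(H2O) = PV/RT = (56.7 × 1520) / (8.314 × 1090) = 9.510 mol
For 6.445 mol CH4, stoichiometry requires (1/1) × 6.445 = 6.445 mol H2O; 9.510 mol is available, so CH4 is limiting.
n(H2O) consumed = (1/1) × 6.445 = 6.445 mol; remaining = 9.510 − 6.445 = 3.065 mol
V(H2O) = nRT/P = 3.065 × 8.314 × 594.15 / 57.5 = 263.3 L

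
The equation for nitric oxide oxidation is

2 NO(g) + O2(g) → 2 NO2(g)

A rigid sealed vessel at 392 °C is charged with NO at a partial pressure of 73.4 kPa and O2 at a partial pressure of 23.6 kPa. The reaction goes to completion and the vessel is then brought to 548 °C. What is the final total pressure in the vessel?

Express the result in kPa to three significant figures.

Because the vessel is rigid and T is held at 392 °C, work the stoichiometry in partial pressures (P_i = n_iRT/V).
P(O2) required for 73.4 kPa of NO = (1/2) × 73.4 = 36.70 kPa; available 23.6 kPa, so O2 is limiting.
P(NO) remaining = 73.4 − (2/1) × 23.6 = 26.20 kPa
P(gaseous products) = (2)/1 × 23.6 = 47.20 kPa
P_total at 392 °C = 26.20 + 47.20 = 73.40 kPa
Scaling to 548 °C: P = 73.40 × 821.15/665.15 = 90.61 kPa

90.6 kPa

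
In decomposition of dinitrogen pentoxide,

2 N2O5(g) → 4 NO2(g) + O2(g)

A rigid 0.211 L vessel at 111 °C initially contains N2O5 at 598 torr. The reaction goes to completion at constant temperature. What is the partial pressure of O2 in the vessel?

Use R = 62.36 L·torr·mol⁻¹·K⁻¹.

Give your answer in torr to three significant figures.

n(N2O5)₀ = PV/RT = (598 × 0.211) / (62.36 × 384.15) = 0.005267 mol
n(O2) = (1/2) × 0.005267 = 0.002633 mol
P(O2) = nRT/V = 0.002633 × 62.36 × 384.15 / 0.211 = 298.9 torr

299 torr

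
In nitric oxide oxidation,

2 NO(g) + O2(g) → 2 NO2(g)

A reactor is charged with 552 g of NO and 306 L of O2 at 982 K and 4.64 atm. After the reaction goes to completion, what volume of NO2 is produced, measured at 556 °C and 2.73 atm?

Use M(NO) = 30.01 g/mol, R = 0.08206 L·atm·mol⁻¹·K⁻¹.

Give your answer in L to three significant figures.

n(NO) = 552 / 30.01 = 18.39 mol
n(O2) = PV/RT = (4.64 × 306) / (0.08206 × 982) = 17.62 mol
For 18.39 mol NO, stoichiometry requires (1/2) × 18.39 = 9.195 mol O2; 17.62 mol is available, so NO is limiting.
n(NO2) = (2/2) × 18.39 = 18.39 mol
V(NO2) = nRT/P = 18.39 × 0.08206 × 829.15 / 2.73 = 458.3 L

458 L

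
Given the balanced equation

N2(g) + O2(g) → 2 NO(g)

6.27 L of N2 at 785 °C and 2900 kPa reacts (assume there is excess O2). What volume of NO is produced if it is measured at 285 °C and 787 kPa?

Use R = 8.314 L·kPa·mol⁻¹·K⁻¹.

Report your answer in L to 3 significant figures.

24.4 L

n(N2) = PV/RT = (2900 × 6.27) / (8.314 × 1058.15) = 2.067 mol
n(NO) = (2/1) × 2.067 = 4.134 mol
V = nRT/P = 4.134 × 8.314 × 558.15 / 787 = 24.38 L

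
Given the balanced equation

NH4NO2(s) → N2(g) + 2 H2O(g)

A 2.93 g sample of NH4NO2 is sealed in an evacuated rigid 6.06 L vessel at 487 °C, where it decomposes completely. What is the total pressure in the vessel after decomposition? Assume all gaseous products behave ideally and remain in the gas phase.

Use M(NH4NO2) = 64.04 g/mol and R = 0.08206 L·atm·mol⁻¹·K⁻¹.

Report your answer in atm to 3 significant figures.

1.41 atm

n(NH4NO2) = 2.93 / 64.04 = 0.04575 mol
n(gas produced) = (3/1) × 0.04575 = 0.1372 mol
P = nRT/V = 0.1372 × 0.08206 × 760.15 / 6.06 = 1.412 atm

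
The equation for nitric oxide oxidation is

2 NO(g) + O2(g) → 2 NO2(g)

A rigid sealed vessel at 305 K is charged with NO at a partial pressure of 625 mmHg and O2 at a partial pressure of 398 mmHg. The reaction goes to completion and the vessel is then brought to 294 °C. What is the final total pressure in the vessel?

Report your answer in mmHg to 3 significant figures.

1320 mmHg

At constant V, partial pressures at 305 K are proportional to moles, so apply stoichiometry directly to pressures.
P(O2) required for 625 mmHg of NO = (1/2) × 625 = 312.5 mmHg; available 398 mmHg, so NO is limiting.
P(O2) remaining = 398 − (1/2) × 625 = 85.50 mmHg
P(gaseous products) = (2)/2 × 625 = 625.0 mmHg
P_total at 305 K = 85.50 + 625.0 = 710.5 mmHg
Scaling to 294 °C: P = 710.5 × 567.15/305 = 1321 mmHg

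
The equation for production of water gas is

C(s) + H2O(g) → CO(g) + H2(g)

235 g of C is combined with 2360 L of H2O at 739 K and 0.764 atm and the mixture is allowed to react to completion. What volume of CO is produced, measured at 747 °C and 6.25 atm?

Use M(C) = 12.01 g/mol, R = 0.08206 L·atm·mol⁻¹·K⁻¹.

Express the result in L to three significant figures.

n(C) = 235 / 12.01 = 19.57 mol
n(H2O) = PV/RT = (0.764 × 2360) / (0.08206 × 739) = 29.73 mol
For 19.57 mol C, stoichiometry requires (1/1) × 19.57 = 19.57 mol H2O; 29.73 mol is available, so C is limiting.
n(CO) = (1/1) × 19.57 = 19.57 mol
V(CO) = nRT/P = 19.57 × 0.08206 × 1020.15 / 6.25 = 262.1 L

262 L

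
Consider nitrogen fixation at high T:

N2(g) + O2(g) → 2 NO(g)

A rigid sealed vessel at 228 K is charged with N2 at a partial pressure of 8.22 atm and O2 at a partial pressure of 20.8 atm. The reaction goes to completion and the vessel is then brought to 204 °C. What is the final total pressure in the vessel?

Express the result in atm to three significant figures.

60.7 atm

At constant V, partial pressures at 228 K are proportional to moles, so apply stoichiometry directly to pressures.
P(O2) required for 8.22 atm of N2 = (1/1) × 8.22 = 8.220 atm; available 20.8 atm, so N2 is limiting.
P(O2) remaining = 20.8 − (1/1) × 8.22 = 12.58 atm
P(gaseous products) = (2)/1 × 8.22 = 16.44 atm
P_total at 228 K = 12.58 + 16.44 = 29.02 atm
Scaling to 204 °C: P = 29.02 × 477.15/228 = 60.73 atm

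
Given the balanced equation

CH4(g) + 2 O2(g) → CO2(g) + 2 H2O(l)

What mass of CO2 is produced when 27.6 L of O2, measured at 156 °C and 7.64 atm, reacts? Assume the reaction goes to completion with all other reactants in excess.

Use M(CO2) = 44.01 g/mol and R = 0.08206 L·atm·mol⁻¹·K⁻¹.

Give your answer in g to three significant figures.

132 g

n(O2) = PV/RT = (7.64 × 27.6) / (0.08206 × 429.15) = 5.988 mol
n(CO2) = (1/2) × 5.988 = 2.994 mol
m(CO2) = 2.994 × 44.01 = 131.8 g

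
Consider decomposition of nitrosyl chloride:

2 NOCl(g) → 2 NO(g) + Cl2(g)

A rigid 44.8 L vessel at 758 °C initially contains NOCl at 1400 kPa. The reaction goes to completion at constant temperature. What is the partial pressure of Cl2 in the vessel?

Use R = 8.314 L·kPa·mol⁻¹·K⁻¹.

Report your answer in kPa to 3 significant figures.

700 kPa

n(NOCl)₀ = PV/RT = (1400 × 44.8) / (8.314 × 1031.15) = 7.316 mol
n(Cl2) = (1/2) × 7.316 = 3.658 mol
P(Cl2) = nRT/V = 3.658 × 8.314 × 1031.15 / 44.8 = 700.0 kPa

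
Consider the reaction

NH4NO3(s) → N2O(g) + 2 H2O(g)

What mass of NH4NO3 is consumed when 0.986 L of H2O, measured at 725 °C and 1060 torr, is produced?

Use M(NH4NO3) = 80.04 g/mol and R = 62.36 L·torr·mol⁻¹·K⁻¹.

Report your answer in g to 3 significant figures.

n(H2O) = PV/RT = (1060 × 0.986) / (62.36 × 998.15) = 0.01679 mol
n(NH4NO3) = (1/2) × 0.01679 = 0.008395 mol
m(NH4NO3) = 0.008395 × 80.04 = 0.6719 g

0.672 g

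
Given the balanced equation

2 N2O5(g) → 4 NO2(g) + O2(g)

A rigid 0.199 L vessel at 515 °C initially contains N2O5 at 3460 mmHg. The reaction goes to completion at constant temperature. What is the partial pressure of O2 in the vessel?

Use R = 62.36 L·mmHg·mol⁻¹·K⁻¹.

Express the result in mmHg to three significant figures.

1730 mmHg

n(N2O5)₀ = PV/RT = (3460 × 0.199) / (62.36 × 788.15) = 0.01401 mol
n(O2) = (1/2) × 0.01401 = 0.007005 mol
P(O2) = nRT/V = 0.007005 × 62.36 × 788.15 / 0.199 = 1730 mmHg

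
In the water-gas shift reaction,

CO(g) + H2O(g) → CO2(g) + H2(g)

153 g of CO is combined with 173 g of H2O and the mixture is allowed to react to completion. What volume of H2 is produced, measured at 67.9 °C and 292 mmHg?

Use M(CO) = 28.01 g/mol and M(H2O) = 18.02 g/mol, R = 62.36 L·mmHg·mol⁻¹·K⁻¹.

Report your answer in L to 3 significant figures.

n(CO) = 153 / 28.01 = 5.462 mol
n(H2O) = 173 / 18.02 = 9.600 mol
For 5.462 mol CO, stoichiometry requires (1/1) × 5.462 = 5.462 mol H2O; 9.600 mol is available, so CO is limiting.
n(H2) = (1/1) × 5.462 = 5.462 mol
V(H2) = nRT/P = 5.462 × 62.36 × 341.05 / 292 = 397.8 L

398 L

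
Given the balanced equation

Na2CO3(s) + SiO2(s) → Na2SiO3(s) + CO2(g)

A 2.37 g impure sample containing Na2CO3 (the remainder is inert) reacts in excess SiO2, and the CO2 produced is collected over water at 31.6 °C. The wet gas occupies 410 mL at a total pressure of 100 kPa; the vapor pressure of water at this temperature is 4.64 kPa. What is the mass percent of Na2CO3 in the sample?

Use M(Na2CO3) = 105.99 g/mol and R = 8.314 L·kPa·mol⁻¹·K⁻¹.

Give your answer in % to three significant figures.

P(CO2) = 100 − 4.64 = 95.36 kPa
n(CO2) = PV/RT = (95.36 × 0.4100) / (8.314 × 304.75) = 0.01543 mol
n(Na2CO3) = (1/1) × 0.01543 = 0.01543 mol
m(Na2CO3) = 0.01543 × 105.99 = 1.635 g
%Na2CO3 = 1.635 / 2.37 × 100 = 68.99%

69.0 %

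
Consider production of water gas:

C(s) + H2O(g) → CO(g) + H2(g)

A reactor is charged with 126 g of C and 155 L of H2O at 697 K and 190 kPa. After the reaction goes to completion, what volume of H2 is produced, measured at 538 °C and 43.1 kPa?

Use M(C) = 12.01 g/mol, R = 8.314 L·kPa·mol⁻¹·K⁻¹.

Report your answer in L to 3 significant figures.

795 L

n(C) = 126 / 12.01 = 10.49 mol
n(H2O) = PV/RT = (190 × 155) / (8.314 × 697) = 5.082 mol
For 10.49 mol C, stoichiometry requires (1/1) × 10.49 = 10.49 mol H2O; 5.082 mol is available, so H2O is limiting.
n(H2) = (1/1) × 5.082 = 5.082 mol
V(H2) = nRT/P = 5.082 × 8.314 × 811.15 / 43.1 = 795.2 L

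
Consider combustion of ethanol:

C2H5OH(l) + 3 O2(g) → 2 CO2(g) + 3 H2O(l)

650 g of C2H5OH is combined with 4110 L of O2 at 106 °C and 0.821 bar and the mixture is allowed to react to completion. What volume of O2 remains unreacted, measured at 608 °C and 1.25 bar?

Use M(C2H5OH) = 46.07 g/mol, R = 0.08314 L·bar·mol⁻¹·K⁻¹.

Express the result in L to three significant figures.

3790 L

n(C2H5OH) = 650 / 46.07 = 14.11 mol
n(O2) = PV/RT = (0.821 × 4110) / (0.08314 × 379.15) = 107.0 mol
For 14.11 mol C2H5OH, stoichiometry requires (3/1) × 14.11 = 42.33 mol O2; 107.0 mol is available, so C2H5OH is limiting.
n(O2) consumed = (3/1) × 14.11 = 42.33 mol; remaining = 107.0 − 42.33 = 64.67 mol
V(O2) = nRT/P = 64.67 × 0.08314 × 881.15 / 1.25 = 3790 L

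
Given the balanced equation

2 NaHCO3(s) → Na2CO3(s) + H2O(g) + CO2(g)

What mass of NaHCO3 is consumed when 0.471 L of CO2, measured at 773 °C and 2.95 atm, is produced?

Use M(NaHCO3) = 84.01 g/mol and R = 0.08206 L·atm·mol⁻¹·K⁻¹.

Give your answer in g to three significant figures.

n(CO2) = PV/RT = (2.95 × 0.471) / (0.08206 × 1046.15) = 0.01619 mol
n(NaHCO3) = (2/1) × 0.01619 = 0.03238 mol
m(NaHCO3) = 0.03238 × 84.01 = 2.720 g

2.72 g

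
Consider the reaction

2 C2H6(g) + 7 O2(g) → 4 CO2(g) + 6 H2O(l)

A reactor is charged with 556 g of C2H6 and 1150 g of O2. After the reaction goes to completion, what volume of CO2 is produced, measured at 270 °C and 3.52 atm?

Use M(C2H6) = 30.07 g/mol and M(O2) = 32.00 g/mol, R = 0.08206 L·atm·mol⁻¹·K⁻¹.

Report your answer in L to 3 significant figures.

n(C2H6) = 556 / 30.07 = 18.49 mol
n(O2) = 1150 / 32.00 = 35.94 mol
For 18.49 mol C2H6, stoichiometry requires (7/2) × 18.49 = 64.71 mol O2; 35.94 mol is available, so O2 is limiting.
n(CO2) = (4/7) × 35.94 = 20.54 mol
V(CO2) = nRT/P = 20.54 × 0.08206 × 543.15 / 3.52 = 260.1 L

260 L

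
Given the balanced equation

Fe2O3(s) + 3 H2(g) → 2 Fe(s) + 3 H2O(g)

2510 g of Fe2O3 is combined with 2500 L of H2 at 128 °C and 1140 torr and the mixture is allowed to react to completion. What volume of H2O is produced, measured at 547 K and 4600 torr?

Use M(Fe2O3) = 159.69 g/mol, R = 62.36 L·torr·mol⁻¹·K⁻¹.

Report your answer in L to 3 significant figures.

350 L

n(Fe2O3) = 2510 / 159.69 = 15.72 mol
n(H2) = PV/RT = (1140 × 2500) / (62.36 × 401.15) = 113.9 mol
For 15.72 mol Fe2O3, stoichiometry requires (3/1) × 15.72 = 47.16 mol H2; 113.9 mol is available, so Fe2O3 is limiting.
n(H2O) = (3/1) × 15.72 = 47.16 mol
V(H2O) = nRT/P = 47.16 × 62.36 × 547 / 4600 = 349.7 L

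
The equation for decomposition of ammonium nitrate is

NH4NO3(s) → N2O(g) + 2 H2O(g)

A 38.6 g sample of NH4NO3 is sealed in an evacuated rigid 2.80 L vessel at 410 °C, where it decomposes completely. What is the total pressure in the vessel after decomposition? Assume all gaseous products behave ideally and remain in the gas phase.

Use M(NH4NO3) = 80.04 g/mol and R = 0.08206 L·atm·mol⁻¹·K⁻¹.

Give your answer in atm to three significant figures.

29.0 atm

n(NH4NO3) = 38.6 / 80.04 = 0.4823 mol
n(gas produced) = (3/1) × 0.4823 = 1.447 mol
P = nRT/V = 1.447 × 0.08206 × 683.15 / 2.80 = 28.97 atm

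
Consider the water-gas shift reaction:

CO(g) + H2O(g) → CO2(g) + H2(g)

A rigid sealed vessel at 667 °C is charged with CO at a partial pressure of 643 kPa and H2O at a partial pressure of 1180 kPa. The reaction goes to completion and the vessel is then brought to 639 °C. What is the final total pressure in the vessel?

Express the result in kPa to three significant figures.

At constant V, partial pressures at 667 °C are proportional to moles, so apply stoichiometry directly to pressures.
P(H2O) required for 643 kPa of CO = (1/1) × 643 = 643.0 kPa; available 1180 kPa, so CO is limiting.
P(H2O) remaining = 1180 − (1/1) × 643 = 537.0 kPa
P(gaseous products) = (1+1)/1 × 643 = 1286 kPa
P_total at 667 °C = 537.0 + 1286 = 1823 kPa
Scaling to 639 °C: P = 1823 × 912.15/940.15 = 1769 kPa

1770 kPa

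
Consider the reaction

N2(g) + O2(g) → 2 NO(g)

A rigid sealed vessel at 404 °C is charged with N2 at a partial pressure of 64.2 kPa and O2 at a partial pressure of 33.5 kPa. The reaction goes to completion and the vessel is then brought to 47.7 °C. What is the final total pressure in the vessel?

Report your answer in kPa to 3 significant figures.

46.3 kPa

At constant V, partial pressures at 404 °C are proportional to moles, so apply stoichiometry directly to pressures.
P(O2) required for 64.2 kPa of N2 = (1/1) × 64.2 = 64.20 kPa; available 33.5 kPa, so O2 is limiting.
P(N2) remaining = 64.2 − (1/1) × 33.5 = 30.70 kPa
P(gaseous products) = (2)/1 × 33.5 = 67.00 kPa
P_total at 404 °C = 30.70 + 67.00 = 97.70 kPa
Scaling to 47.7 °C: P = 97.70 × 320.85/677.15 = 46.29 kPa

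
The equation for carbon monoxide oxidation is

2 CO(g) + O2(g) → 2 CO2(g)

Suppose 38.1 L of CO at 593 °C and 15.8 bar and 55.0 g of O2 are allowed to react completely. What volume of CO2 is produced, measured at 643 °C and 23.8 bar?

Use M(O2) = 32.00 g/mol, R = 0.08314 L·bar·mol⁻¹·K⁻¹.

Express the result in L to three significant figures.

n(CO) = PV/RT = (15.8 × 38.1) / (0.08314 × 866.15) = 8.359 mol
n(O2) = 55.0 / 32.00 = 1.719 mol
For 8.359 mol CO, stoichiometry requires (1/2) × 8.359 = 4.179 mol O2; 1.719 mol is available, so O2 is limiting.
n(CO2) = (2/1) × 1.719 = 3.438 mol
V(CO2) = nRT/P = 3.438 × 0.08314 × 916.15 / 23.8 = 11.00 L

11.0 L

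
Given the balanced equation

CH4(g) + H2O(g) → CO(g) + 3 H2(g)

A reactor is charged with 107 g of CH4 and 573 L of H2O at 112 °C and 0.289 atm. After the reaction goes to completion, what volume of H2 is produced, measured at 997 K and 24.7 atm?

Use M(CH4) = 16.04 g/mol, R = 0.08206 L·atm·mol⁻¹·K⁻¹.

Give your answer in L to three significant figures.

52.1 L

n(CH4) = 107 / 16.04 = 6.671 mol
n(H2O) = PV/RT = (0.289 × 573) / (0.08206 × 385.15) = 5.240 mol
For 6.671 mol CH4, stoichiometry requires (1/1) × 6.671 = 6.671 mol H2O; 5.240 mol is available, so H2O is limiting.
n(H2) = (3/1) × 5.240 = 15.72 mol
V(H2) = nRT/P = 15.72 × 0.08206 × 997 / 24.7 = 52.07 L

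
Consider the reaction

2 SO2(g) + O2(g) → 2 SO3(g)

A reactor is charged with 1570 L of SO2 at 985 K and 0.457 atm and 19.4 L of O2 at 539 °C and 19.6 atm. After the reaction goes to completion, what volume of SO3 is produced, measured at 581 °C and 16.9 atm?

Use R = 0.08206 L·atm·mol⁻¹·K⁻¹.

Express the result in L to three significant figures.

36.8 L

n(SO2) = PV/RT = (0.457 × 1570) / (0.08206 × 985) = 8.877 mol
n(O2) = PV/RT = (19.6 × 19.4) / (0.08206 × 812.15) = 5.705 mol
For 8.877 mol SO2, stoichiometry requires (1/2) × 8.877 = 4.439 mol O2; 5.705 mol is available, so SO2 is limiting.
n(SO3) = (2/2) × 8.877 = 8.877 mol
V(SO3) = nRT/P = 8.877 × 0.08206 × 854.15 / 16.9 = 36.82 L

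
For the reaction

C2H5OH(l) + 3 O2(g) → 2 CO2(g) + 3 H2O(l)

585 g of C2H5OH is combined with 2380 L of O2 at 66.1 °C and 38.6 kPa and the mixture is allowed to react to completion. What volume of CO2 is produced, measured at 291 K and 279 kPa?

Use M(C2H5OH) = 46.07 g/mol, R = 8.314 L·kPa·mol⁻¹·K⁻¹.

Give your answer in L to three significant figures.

188 L

n(C2H5OH) = 585 / 46.07 = 12.70 mol
n(O2) = PV/RT = (38.6 × 2380) / (8.314 × 339.25) = 32.57 mol
For 12.70 mol C2H5OH, stoichiometry requires (3/1) × 12.70 = 38.10 mol O2; 32.57 mol is available, so O2 is limiting.
n(CO2) = (2/3) × 32.57 = 21.71 mol
V(CO2) = nRT/P = 21.71 × 8.314 × 291 / 279 = 188.3 L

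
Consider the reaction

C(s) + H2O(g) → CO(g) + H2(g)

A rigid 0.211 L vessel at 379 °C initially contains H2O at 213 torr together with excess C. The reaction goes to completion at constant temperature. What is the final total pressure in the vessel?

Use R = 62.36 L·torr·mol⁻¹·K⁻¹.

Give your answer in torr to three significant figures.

Rigid vessel, constant T ⇒ P scales with total gas moles (1 → 2).
P_final = (2/1) × 213 = 426.0 torr

426 torr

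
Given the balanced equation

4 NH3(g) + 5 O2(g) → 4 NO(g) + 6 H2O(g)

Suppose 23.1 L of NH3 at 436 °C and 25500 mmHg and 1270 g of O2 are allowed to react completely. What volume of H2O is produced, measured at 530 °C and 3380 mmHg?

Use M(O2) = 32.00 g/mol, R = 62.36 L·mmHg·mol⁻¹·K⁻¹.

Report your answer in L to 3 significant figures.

n(NH3) = PV/RT = (25500 × 23.1) / (62.36 × 709.15) = 13.32 mol
n(O2) = 1270 / 32.00 = 39.69 mol
For 13.32 mol NH3, stoichiometry requires (5/4) × 13.32 = 16.65 mol O2; 39.69 mol is available, so NH3 is limiting.
n(H2O) = (6/4) × 13.32 = 19.98 mol
V(H2O) = nRT/P = 19.98 × 62.36 × 803.15 / 3380 = 296.1 L

296 L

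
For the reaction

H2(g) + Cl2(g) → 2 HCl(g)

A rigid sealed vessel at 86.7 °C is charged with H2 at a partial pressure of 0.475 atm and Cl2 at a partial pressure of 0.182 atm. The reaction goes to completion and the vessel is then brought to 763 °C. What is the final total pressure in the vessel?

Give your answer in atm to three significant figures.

Because the vessel is rigid and T is held at 86.7 °C, work the stoichiometry in partial pressures (P_i = n_iRT/V).
P(Cl2) required for 0.475 atm of H2 = (1/1) × 0.475 = 0.4750 atm; available 0.182 atm, so Cl2 is limiting.
P(H2) remaining = 0.475 − (1/1) × 0.182 = 0.2930 atm
P(gaseous products) = (2)/1 × 0.182 = 0.3640 atm
P_total at 86.7 °C = 0.2930 + 0.3640 = 0.6570 atm
Scaling to 763 °C: P = 0.6570 × 1036.15/359.85 = 1.892 atm

1.89 atm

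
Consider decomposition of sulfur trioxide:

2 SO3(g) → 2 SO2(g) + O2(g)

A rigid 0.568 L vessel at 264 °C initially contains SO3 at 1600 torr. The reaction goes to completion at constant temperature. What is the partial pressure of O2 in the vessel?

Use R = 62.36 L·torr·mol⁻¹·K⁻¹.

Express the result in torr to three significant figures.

800 torr

n(SO3)₀ = PV/RT = (1600 × 0.568) / (62.36 × 537.15) = 0.02713 mol
n(O2) = (1/2) × 0.02713 = 0.01357 mol
P(O2) = nRT/V = 0.01357 × 62.36 × 537.15 / 0.568 = 800.3 torr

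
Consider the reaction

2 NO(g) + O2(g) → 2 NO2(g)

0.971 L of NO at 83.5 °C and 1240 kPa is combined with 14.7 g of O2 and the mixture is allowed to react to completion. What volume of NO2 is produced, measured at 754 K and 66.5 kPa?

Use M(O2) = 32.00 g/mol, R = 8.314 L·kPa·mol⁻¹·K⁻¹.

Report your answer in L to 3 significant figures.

38.3 L

n(NO) = PV/RT = (1240 × 0.971) / (8.314 × 356.65) = 0.4061 mol
n(O2) = 14.7 / 32.00 = 0.4594 mol
For 0.4061 mol NO, stoichiometry requires (1/2) × 0.4061 = 0.2031 mol O2; 0.4594 mol is available, so NO is limiting.
n(NO2) = (2/2) × 0.4061 = 0.4061 mol
V(NO2) = nRT/P = 0.4061 × 8.314 × 754 / 66.5 = 38.28 L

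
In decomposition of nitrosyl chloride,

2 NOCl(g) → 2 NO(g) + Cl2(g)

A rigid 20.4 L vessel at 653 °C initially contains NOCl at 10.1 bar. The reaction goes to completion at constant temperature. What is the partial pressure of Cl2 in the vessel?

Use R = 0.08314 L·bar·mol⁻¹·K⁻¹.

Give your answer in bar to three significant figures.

5.05 bar

n(NOCl)₀ = PV/RT = (10.1 × 20.4) / (0.08314 × 926.15) = 2.676 mol
n(Cl2) = (1/2) × 2.676 = 1.338 mol
P(Cl2) = nRT/V = 1.338 × 0.08314 × 926.15 / 20.4 = 5.050 bar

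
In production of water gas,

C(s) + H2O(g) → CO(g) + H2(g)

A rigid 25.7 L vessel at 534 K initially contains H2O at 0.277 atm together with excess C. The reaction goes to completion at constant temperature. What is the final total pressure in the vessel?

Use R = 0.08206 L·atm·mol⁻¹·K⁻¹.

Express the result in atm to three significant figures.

0.554 atm

Rigid vessel, constant T ⇒ P scales with total gas moles (1 → 2).
P_final = (2/1) × 0.277 = 0.5540 atm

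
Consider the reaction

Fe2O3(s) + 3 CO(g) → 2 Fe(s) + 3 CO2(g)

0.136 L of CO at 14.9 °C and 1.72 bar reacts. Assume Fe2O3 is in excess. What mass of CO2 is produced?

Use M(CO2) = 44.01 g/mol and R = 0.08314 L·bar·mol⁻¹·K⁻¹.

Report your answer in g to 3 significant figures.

n(CO) = PV/RT = (1.72 × 0.136) / (0.08314 × 288.05) = 0.009768 mol
n(CO2) = (3/3) × 0.009768 = 0.009768 mol
m(CO2) = 0.009768 × 44.01 = 0.4299 g

0.430 g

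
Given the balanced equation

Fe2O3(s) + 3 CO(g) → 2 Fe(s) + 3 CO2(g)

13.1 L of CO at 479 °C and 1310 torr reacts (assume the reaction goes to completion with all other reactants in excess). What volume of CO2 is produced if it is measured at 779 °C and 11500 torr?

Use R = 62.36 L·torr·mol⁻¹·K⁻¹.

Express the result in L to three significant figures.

n(CO) = PV/RT = (1310 × 13.1) / (62.36 × 752.15) = 0.3659 mol
n(CO2) = (3/3) × 0.3659 = 0.3659 mol
V = nRT/P = 0.3659 × 62.36 × 1052.15 / 11500 = 2.088 L

2.09 L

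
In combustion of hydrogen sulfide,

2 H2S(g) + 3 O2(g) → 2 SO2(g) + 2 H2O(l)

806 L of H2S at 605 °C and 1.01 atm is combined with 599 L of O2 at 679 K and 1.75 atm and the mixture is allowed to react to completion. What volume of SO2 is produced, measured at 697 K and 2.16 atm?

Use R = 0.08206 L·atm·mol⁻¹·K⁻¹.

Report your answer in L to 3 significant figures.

299 L

n(H2S) = PV/RT = (1.01 × 806) / (0.08206 × 878.15) = 11.30 mol
n(O2) = PV/RT = (1.75 × 599) / (0.08206 × 679) = 18.81 mol
For 11.30 mol H2S, stoichiometry requires (3/2) × 11.30 = 16.95 mol O2; 18.81 mol is available, so H2S is limiting.
n(SO2) = (2/2) × 11.30 = 11.30 mol
V(SO2) = nRT/P = 11.30 × 0.08206 × 697 / 2.16 = 299.2 L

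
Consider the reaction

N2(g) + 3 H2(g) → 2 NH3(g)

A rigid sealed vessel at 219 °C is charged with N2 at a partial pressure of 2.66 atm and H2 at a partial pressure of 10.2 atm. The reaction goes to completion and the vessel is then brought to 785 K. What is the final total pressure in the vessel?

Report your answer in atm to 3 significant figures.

12.0 atm

At constant V, partial pressures at 219 °C are proportional to moles, so apply stoichiometry directly to pressures.
P(H2) required for 2.66 atm of N2 = (3/1) × 2.66 = 7.980 atm; available 10.2 atm, so N2 is limiting.
P(H2) remaining = 10.2 − (3/1) × 2.66 = 2.220 atm
P(gaseous products) = (2)/1 × 2.66 = 5.320 atm
P_total at 219 °C = 2.220 + 5.320 = 7.540 atm
Scaling to 785 K: P = 7.540 × 785/492.15 = 12.03 atm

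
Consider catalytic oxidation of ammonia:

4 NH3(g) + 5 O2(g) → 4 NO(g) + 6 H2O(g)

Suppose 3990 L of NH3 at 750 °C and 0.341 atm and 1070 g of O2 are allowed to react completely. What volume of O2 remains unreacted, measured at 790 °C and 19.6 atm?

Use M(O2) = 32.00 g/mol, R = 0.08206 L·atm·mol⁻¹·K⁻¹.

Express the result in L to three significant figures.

58.7 L

n(NH3) = PV/RT = (0.341 × 3990) / (0.08206 × 1023.15) = 16.21 mol
n(O2) = 1070 / 32.00 = 33.44 mol
For 16.21 mol NH3, stoichiometry requires (5/4) × 16.21 = 20.26 mol O2; 33.44 mol is available, so NH3 is limiting.
n(O2) consumed = (5/4) × 16.21 = 20.26 mol; remaining = 33.44 − 20.26 = 13.18 mol
V(O2) = nRT/P = 13.18 × 0.08206 × 1063.15 / 19.6 = 58.67 L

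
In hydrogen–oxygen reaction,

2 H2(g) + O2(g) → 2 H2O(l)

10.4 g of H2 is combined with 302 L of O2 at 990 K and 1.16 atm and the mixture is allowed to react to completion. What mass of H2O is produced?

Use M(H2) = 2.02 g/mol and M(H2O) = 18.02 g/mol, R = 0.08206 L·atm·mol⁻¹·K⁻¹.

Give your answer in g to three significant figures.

n(H2) = 10.4 / 2.02 = 5.149 mol
n(O2) = PV/RT = (1.16 × 302) / (0.08206 × 990) = 4.312 mol
For 5.149 mol H2, stoichiometry requires (1/2) × 5.149 = 2.575 mol O2; 4.312 mol is available, so H2 is limiting.
n(H2O) = (2/2) × 5.149 = 5.149 mol
m(H2O) = 5.149 × 18.02 = 92.78 g

92.8 g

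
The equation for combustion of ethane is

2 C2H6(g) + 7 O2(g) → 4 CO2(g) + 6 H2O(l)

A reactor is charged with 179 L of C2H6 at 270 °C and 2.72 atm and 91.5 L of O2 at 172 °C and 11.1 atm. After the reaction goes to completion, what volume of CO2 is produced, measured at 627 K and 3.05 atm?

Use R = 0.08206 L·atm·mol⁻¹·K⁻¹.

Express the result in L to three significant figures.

268 L

n(C2H6) = PV/RT = (2.72 × 179) / (0.08206 × 543.15) = 10.92 mol
n(O2) = PV/RT = (11.1 × 91.5) / (0.08206 × 445.15) = 27.80 mol
For 10.92 mol C2H6, stoichiometry requires (7/2) × 10.92 = 38.22 mol O2; 27.80 mol is available, so O2 is limiting.
n(CO2) = (4/7) × 27.80 = 15.89 mol
V(CO2) = nRT/P = 15.89 × 0.08206 × 627 / 3.05 = 268.1 L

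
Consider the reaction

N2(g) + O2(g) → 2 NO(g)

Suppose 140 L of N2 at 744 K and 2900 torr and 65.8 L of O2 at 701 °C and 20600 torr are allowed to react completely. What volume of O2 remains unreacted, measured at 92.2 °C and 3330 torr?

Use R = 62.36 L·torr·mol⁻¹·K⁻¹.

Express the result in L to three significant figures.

92.8 L

n(N2) = PV/RT = (2900 × 140) / (62.36 × 744) = 8.751 mol
n(O2) = PV/RT = (20600 × 65.8) / (62.36 × 974.15) = 22.31 mol
For 8.751 mol N2, stoichiometry requires (1/1) × 8.751 = 8.751 mol O2; 22.31 mol is available, so N2 is limiting.
n(O2) consumed = (1/1) × 8.751 = 8.751 mol; remaining = 22.31 − 8.751 = 13.56 mol
V(O2) = nRT/P = 13.56 × 62.36 × 365.35 / 3330 = 92.77 L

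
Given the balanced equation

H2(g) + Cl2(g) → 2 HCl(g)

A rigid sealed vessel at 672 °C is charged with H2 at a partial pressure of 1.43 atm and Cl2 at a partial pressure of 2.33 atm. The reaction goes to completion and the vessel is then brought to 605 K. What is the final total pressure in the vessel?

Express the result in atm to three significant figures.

Because the vessel is rigid and T is held at 672 °C, work the stoichiometry in partial pressures (P_i = n_iRT/V).
P(Cl2) required for 1.43 atm of H2 = (1/1) × 1.43 = 1.430 atm; available 2.33 atm, so H2 is limiting.
P(Cl2) remaining = 2.33 − (1/1) × 1.43 = 0.9000 atm
P(gaseous products) = (2)/1 × 1.43 = 2.860 atm
P_total at 672 °C = 0.9000 + 2.860 = 3.760 atm
Scaling to 605 K: P = 3.760 × 605/945.15 = 2.407 atm

2.41 atm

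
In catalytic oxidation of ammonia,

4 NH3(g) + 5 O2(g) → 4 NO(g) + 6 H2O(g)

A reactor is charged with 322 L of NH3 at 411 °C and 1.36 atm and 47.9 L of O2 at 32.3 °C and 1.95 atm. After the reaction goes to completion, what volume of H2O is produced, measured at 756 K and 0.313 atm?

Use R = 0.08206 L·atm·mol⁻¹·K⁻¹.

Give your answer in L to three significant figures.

886 L

n(NH3) = PV/RT = (1.36 × 322) / (0.08206 × 684.15) = 7.800 mol
n(O2) = PV/RT = (1.95 × 47.9) / (0.08206 × 305.45) = 3.726 mol
For 7.800 mol NH3, stoichiometry requires (5/4) × 7.800 = 9.750 mol O2; 3.726 mol is available, so O2 is limiting.
n(H2O) = (6/5) × 3.726 = 4.471 mol
V(H2O) = nRT/P = 4.471 × 0.08206 × 756 / 0.313 = 886.2 L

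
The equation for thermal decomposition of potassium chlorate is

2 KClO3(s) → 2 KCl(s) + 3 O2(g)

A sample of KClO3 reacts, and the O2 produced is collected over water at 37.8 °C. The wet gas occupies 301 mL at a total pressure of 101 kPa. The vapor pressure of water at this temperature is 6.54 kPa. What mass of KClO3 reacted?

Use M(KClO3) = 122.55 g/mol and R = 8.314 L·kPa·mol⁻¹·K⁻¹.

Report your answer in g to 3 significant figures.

P(O2) = 101 − 6.54 = 94.46 kPa
n(O2) = PV/RT = (94.46 × 0.3010) / (8.314 × 310.95) = 0.01100 mol
n(KClO3) = (2/3) × 0.01100 = 0.007333 mol
m(KClO3) = 0.007333 × 122.55 = 0.8987 g

0.899 g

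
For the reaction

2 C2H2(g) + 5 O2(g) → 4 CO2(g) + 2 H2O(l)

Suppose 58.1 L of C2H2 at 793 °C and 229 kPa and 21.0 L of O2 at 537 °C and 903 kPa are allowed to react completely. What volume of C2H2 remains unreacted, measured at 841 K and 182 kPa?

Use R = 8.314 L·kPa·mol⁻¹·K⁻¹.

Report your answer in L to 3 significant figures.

14.4 L

n(C2H2) = PV/RT = (229 × 58.1) / (8.314 × 1066.15) = 1.501 mol
n(O2) = PV/RT = (903 × 21.0) / (8.314 × 810.15) = 2.815 mol
For 1.501 mol C2H2, stoichiometry requires (5/2) × 1.501 = 3.752 mol O2; 2.815 mol is available, so O2 is limiting.
n(C2H2) consumed = (2/5) × 2.815 = 1.126 mol; remaining = 1.501 − 1.126 = 0.3750 mol
V(C2H2) = nRT/P = 0.3750 × 8.314 × 841 / 182 = 14.41 L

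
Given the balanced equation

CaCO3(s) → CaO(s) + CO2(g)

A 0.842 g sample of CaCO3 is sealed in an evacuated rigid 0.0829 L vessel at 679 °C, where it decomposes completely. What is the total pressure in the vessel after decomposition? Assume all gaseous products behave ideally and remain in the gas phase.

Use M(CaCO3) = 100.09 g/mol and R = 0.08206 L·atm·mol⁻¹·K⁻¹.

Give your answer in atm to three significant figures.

n(CaCO3) = 0.842 / 100.09 = 0.008412 mol
n(gas produced) = (1/1) × 0.008412 = 0.008412 mol
P = nRT/V = 0.008412 × 0.08206 × 952.15 / 0.0829 = 7.928 atm

7.93 atm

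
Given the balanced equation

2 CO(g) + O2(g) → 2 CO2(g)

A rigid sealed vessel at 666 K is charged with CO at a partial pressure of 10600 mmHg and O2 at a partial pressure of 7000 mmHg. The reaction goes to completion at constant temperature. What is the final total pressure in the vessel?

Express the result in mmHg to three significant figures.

At constant V, partial pressures at 666 K are proportional to moles, so apply stoichiometry directly to pressures.
P(O2) required for 10600 mmHg of CO = (1/2) × 10600 = 5300 mmHg; available 7000 mmHg, so CO is limiting.
P(O2) remaining = 7000 − (1/2) × 10600 = 1700 mmHg
P(gaseous products) = (2)/2 × 10600 = 10600 mmHg
P_total at 666 K = 1700 + 10600 = 12300 mmHg

12300 mmHg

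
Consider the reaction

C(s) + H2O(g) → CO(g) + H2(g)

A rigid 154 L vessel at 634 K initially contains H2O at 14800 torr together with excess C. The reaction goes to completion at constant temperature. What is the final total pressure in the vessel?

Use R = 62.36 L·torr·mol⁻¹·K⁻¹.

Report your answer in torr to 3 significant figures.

Since T and V are fixed, P_final/P_initial = n_final/n_initial = 2/1.
P_final = (2/1) × 14800 = 29600 torr

29600 torr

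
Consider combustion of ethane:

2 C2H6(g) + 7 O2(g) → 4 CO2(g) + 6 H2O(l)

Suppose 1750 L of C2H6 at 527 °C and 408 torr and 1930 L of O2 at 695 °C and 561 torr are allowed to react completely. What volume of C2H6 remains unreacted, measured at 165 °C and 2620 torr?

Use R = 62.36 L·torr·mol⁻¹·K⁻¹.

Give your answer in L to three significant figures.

95.8 L

n(C2H6) = PV/RT = (408 × 1750) / (62.36 × 800.15) = 14.31 mol
n(O2) = PV/RT = (561 × 1930) / (62.36 × 968.15) = 17.93 mol
For 14.31 mol C2H6, stoichiometry requires (7/2) × 14.31 = 50.09 mol O2; 17.93 mol is available, so O2 is limiting.
n(C2H6) consumed = (2/7) × 17.93 = 5.123 mol; remaining = 14.31 − 5.123 = 9.187 mol
V(C2H6) = nRT/P = 9.187 × 62.36 × 438.15 / 2620 = 95.81 L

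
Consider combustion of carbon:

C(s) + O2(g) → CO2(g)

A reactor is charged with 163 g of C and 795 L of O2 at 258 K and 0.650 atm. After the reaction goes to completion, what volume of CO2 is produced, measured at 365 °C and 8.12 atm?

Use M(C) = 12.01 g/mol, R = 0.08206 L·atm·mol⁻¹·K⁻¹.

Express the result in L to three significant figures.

87.5 L

n(C) = 163 / 12.01 = 13.57 mol
n(O2) = PV/RT = (0.650 × 795) / (0.08206 × 258) = 24.41 mol
For 13.57 mol C, stoichiometry requires (1/1) × 13.57 = 13.57 mol O2; 24.41 mol is available, so C is limiting.
n(CO2) = (1/1) × 13.57 = 13.57 mol
V(CO2) = nRT/P = 13.57 × 0.08206 × 638.15 / 8.12 = 87.51 L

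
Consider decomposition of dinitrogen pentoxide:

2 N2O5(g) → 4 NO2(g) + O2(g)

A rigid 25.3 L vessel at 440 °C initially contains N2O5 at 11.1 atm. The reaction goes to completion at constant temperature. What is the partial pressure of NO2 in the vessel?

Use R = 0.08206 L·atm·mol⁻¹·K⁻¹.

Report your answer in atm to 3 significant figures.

n(N2O5)₀ = PV/RT = (11.1 × 25.3) / (0.08206 × 713.15) = 4.799 mol
n(NO2) = (4/2) × 4.799 = 9.598 mol
P(NO2) = nRT/V = 9.598 × 0.08206 × 713.15 / 25.3 = 22.20 atm

22.2 atm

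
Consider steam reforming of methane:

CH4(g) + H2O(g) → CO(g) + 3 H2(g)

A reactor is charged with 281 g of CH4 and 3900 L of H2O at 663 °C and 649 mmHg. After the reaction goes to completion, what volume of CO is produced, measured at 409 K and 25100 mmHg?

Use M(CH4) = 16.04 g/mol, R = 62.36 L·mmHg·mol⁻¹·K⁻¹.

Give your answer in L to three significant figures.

n(CH4) = 281 / 16.04 = 17.52 mol
n(H2O) = PV/RT = (649 × 3900) / (62.36 × 936.15) = 43.36 mol
For 17.52 mol CH4, stoichiometry requires (1/1) × 17.52 = 17.52 mol H2O; 43.36 mol is available, so CH4 is limiting.
n(CO) = (1/1) × 17.52 = 17.52 mol
V(CO) = nRT/P = 17.52 × 62.36 × 409 / 25100 = 17.80 L

17.8 L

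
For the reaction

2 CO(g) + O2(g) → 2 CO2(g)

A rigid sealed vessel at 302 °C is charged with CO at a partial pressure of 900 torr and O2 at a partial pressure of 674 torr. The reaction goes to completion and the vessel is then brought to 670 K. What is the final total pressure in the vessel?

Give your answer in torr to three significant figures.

1310 torr

With V and T fixed, P_i ∝ n_i, so the mole ratios apply directly to partial pressures at 302 °C.
P(O2) required for 900 torr of CO = (1/2) × 900 = 450.0 torr; available 674 torr, so CO is limiting.
P(O2) remaining = 674 − (1/2) × 900 = 224.0 torr
P(gaseous products) = (2)/2 × 900 = 900.0 torr
P_total at 302 °C = 224.0 + 900.0 = 1124 torr
Scaling to 670 K: P = 1124 × 670/575.15 = 1309 torr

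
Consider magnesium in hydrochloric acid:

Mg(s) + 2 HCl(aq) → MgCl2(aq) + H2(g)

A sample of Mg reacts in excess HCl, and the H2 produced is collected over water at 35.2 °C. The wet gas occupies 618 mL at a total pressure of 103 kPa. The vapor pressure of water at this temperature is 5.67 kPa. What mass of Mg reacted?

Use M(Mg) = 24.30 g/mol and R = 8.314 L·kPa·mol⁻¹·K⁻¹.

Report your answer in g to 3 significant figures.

P(H2) = 103 − 5.67 = 97.33 kPa
n(H2) = PV/RT = (97.33 × 0.6180) / (8.314 × 308.35) = 0.02346 mol
n(Mg) = (1/1) × 0.02346 = 0.02346 mol
m(Mg) = 0.02346 × 24.30 = 0.5701 g

0.570 g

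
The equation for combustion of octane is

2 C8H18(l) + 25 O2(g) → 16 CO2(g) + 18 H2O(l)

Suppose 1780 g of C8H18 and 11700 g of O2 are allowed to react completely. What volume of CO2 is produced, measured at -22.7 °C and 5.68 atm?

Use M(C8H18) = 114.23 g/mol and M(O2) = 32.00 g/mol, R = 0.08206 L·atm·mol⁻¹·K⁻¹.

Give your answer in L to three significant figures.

451 L

n(C8H18) = 1780 / 114.23 = 15.58 mol
n(O2) = 11700 / 32.00 = 365.6 mol
For 15.58 mol C8H18, stoichiometry requires (25/2) × 15.58 = 194.8 mol O2; 365.6 mol is available, so C8H18 is limiting.
n(CO2) = (16/2) × 15.58 = 124.6 mol
V(CO2) = nRT/P = 124.6 × 0.08206 × 250.45 / 5.68 = 450.8 L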